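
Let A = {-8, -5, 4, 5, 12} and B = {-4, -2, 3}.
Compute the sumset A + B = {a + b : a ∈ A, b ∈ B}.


A + B = {a + b : a ∈ A, b ∈ B}.
Enumerate all |A|·|B| = 5·3 = 15 pairs (a, b) and collect distinct sums.
a = -8: -8+-4=-12, -8+-2=-10, -8+3=-5
a = -5: -5+-4=-9, -5+-2=-7, -5+3=-2
a = 4: 4+-4=0, 4+-2=2, 4+3=7
a = 5: 5+-4=1, 5+-2=3, 5+3=8
a = 12: 12+-4=8, 12+-2=10, 12+3=15
Collecting distinct sums: A + B = {-12, -10, -9, -7, -5, -2, 0, 1, 2, 3, 7, 8, 10, 15}
|A + B| = 14

A + B = {-12, -10, -9, -7, -5, -2, 0, 1, 2, 3, 7, 8, 10, 15}


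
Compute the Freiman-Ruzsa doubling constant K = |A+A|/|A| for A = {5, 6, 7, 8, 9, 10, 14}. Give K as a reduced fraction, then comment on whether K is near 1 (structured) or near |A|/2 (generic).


|A| = 7.
Compute A + A by enumerating all 49 pairs.
A + A = {10, 11, 12, 13, 14, 15, 16, 17, 18, 19, 20, 21, 22, 23, 24, 28}, so |A + A| = 16.
K = |A + A| / |A| = 16/7 (already in lowest terms) ≈ 2.2857.
Reference: AP of size 7 gives K = 13/7 ≈ 1.8571; a fully generic set of size 7 gives K ≈ 4.0000.

|A| = 7, |A + A| = 16, K = 16/7.


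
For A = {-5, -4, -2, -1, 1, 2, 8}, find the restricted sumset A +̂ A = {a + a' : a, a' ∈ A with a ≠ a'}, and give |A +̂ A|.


Restricted sumset: A +̂ A = {a + a' : a ∈ A, a' ∈ A, a ≠ a'}.
Equivalently, take A + A and drop any sum 2a that is achievable ONLY as a + a for a ∈ A (i.e. sums representable only with equal summands).
Enumerate pairs (a, a') with a < a' (symmetric, so each unordered pair gives one sum; this covers all a ≠ a'):
  -5 + -4 = -9
  -5 + -2 = -7
  -5 + -1 = -6
  -5 + 1 = -4
  -5 + 2 = -3
  -5 + 8 = 3
  -4 + -2 = -6
  -4 + -1 = -5
  -4 + 1 = -3
  -4 + 2 = -2
  -4 + 8 = 4
  -2 + -1 = -3
  -2 + 1 = -1
  -2 + 2 = 0
  -2 + 8 = 6
  -1 + 1 = 0
  -1 + 2 = 1
  -1 + 8 = 7
  1 + 2 = 3
  1 + 8 = 9
  2 + 8 = 10
Collected distinct sums: {-9, -7, -6, -5, -4, -3, -2, -1, 0, 1, 3, 4, 6, 7, 9, 10}
|A +̂ A| = 16
(Reference bound: |A +̂ A| ≥ 2|A| - 3 for |A| ≥ 2, with |A| = 7 giving ≥ 11.)

|A +̂ A| = 16


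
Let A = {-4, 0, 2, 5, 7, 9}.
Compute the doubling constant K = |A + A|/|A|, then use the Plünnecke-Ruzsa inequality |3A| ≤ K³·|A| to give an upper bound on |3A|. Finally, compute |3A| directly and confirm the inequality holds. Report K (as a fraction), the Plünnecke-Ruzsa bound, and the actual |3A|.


|A| = 6.
Step 1: Compute A + A by enumerating all 36 pairs.
A + A = {-8, -4, -2, 0, 1, 2, 3, 4, 5, 7, 9, 10, 11, 12, 14, 16, 18}, so |A + A| = 17.
Step 2: Doubling constant K = |A + A|/|A| = 17/6 = 17/6 ≈ 2.8333.
Step 3: Plünnecke-Ruzsa gives |3A| ≤ K³·|A| = (2.8333)³ · 6 ≈ 136.4722.
Step 4: Compute 3A = A + A + A directly by enumerating all triples (a,b,c) ∈ A³; |3A| = 32.
Step 5: Check 32 ≤ 136.4722? Yes ✓.

K = 17/6, Plünnecke-Ruzsa bound K³|A| ≈ 136.4722, |3A| = 32, inequality holds.


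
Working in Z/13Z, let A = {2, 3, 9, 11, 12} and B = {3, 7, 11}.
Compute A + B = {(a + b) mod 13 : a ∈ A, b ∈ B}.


Work in Z/13Z: reduce every sum a + b modulo 13.
Enumerate all 15 pairs:
a = 2: 2+3=5, 2+7=9, 2+11=0
a = 3: 3+3=6, 3+7=10, 3+11=1
a = 9: 9+3=12, 9+7=3, 9+11=7
a = 11: 11+3=1, 11+7=5, 11+11=9
a = 12: 12+3=2, 12+7=6, 12+11=10
Distinct residues collected: {0, 1, 2, 3, 5, 6, 7, 9, 10, 12}
|A + B| = 10 (out of 13 total residues).

A + B = {0, 1, 2, 3, 5, 6, 7, 9, 10, 12}


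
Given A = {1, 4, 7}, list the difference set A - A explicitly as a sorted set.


A - A = {a - a' : a, a' ∈ A}.
Compute a - a' for each ordered pair (a, a'):
a = 1: 1-1=0, 1-4=-3, 1-7=-6
a = 4: 4-1=3, 4-4=0, 4-7=-3
a = 7: 7-1=6, 7-4=3, 7-7=0
Collecting distinct values (and noting 0 appears from a-a):
A - A = {-6, -3, 0, 3, 6}
|A - A| = 5

A - A = {-6, -3, 0, 3, 6}


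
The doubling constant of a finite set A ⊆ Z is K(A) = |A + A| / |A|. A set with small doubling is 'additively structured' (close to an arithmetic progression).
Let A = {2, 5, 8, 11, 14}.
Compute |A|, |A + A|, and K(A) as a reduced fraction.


|A| = 5.
Compute A + A by enumerating all 25 pairs.
A + A = {4, 7, 10, 13, 16, 19, 22, 25, 28}, so |A + A| = 9.
K = |A + A| / |A| = 9/5 (already in lowest terms) ≈ 1.8000.
Reference: AP of size 5 gives K = 9/5 ≈ 1.8000; a fully generic set of size 5 gives K ≈ 3.0000.

|A| = 5, |A + A| = 9, K = 9/5.


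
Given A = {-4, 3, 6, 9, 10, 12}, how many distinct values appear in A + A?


A + A = {a + a' : a, a' ∈ A}; |A| = 6.
General bounds: 2|A| - 1 ≤ |A + A| ≤ |A|(|A|+1)/2, i.e. 11 ≤ |A + A| ≤ 21.
Lower bound 2|A|-1 is attained iff A is an arithmetic progression.
Enumerate sums a + a' for a ≤ a' (symmetric, so this suffices):
a = -4: -4+-4=-8, -4+3=-1, -4+6=2, -4+9=5, -4+10=6, -4+12=8
a = 3: 3+3=6, 3+6=9, 3+9=12, 3+10=13, 3+12=15
a = 6: 6+6=12, 6+9=15, 6+10=16, 6+12=18
a = 9: 9+9=18, 9+10=19, 9+12=21
a = 10: 10+10=20, 10+12=22
a = 12: 12+12=24
Distinct sums: {-8, -1, 2, 5, 6, 8, 9, 12, 13, 15, 16, 18, 19, 20, 21, 22, 24}
|A + A| = 17

|A + A| = 17


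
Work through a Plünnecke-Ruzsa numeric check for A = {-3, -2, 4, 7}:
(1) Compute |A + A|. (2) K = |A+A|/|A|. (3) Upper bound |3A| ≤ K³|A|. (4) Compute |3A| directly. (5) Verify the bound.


|A| = 4.
Step 1: Compute A + A by enumerating all 16 pairs.
A + A = {-6, -5, -4, 1, 2, 4, 5, 8, 11, 14}, so |A + A| = 10.
Step 2: Doubling constant K = |A + A|/|A| = 10/4 = 10/4 ≈ 2.5000.
Step 3: Plünnecke-Ruzsa gives |3A| ≤ K³·|A| = (2.5000)³ · 4 ≈ 62.5000.
Step 4: Compute 3A = A + A + A directly by enumerating all triples (a,b,c) ∈ A³; |3A| = 19.
Step 5: Check 19 ≤ 62.5000? Yes ✓.

K = 10/4, Plünnecke-Ruzsa bound K³|A| ≈ 62.5000, |3A| = 19, inequality holds.


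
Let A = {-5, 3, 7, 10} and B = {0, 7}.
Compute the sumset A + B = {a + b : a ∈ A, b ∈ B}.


A + B = {a + b : a ∈ A, b ∈ B}.
Enumerate all |A|·|B| = 4·2 = 8 pairs (a, b) and collect distinct sums.
a = -5: -5+0=-5, -5+7=2
a = 3: 3+0=3, 3+7=10
a = 7: 7+0=7, 7+7=14
a = 10: 10+0=10, 10+7=17
Collecting distinct sums: A + B = {-5, 2, 3, 7, 10, 14, 17}
|A + B| = 7

A + B = {-5, 2, 3, 7, 10, 14, 17}


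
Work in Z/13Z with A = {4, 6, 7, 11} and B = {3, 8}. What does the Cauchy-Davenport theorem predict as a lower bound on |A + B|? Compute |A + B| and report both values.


Cauchy-Davenport: |A + B| ≥ min(p, |A| + |B| - 1) for A, B nonempty in Z/pZ.
|A| = 4, |B| = 2, p = 13.
CD lower bound = min(13, 4 + 2 - 1) = min(13, 5) = 5.
Compute A + B mod 13 directly:
a = 4: 4+3=7, 4+8=12
a = 6: 6+3=9, 6+8=1
a = 7: 7+3=10, 7+8=2
a = 11: 11+3=1, 11+8=6
A + B = {1, 2, 6, 7, 9, 10, 12}, so |A + B| = 7.
Verify: 7 ≥ 5? Yes ✓.

CD lower bound = 5, actual |A + B| = 7.


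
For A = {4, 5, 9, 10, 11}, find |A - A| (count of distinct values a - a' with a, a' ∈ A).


A - A = {a - a' : a, a' ∈ A}; |A| = 5.
Bounds: 2|A|-1 ≤ |A - A| ≤ |A|² - |A| + 1, i.e. 9 ≤ |A - A| ≤ 21.
Note: 0 ∈ A - A always (from a - a). The set is symmetric: if d ∈ A - A then -d ∈ A - A.
Enumerate nonzero differences d = a - a' with a > a' (then include -d):
Positive differences: {1, 2, 4, 5, 6, 7}
Full difference set: {0} ∪ (positive diffs) ∪ (negative diffs).
|A - A| = 1 + 2·6 = 13 (matches direct enumeration: 13).

|A - A| = 13


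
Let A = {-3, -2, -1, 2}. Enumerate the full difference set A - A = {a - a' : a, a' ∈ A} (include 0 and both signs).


A - A = {a - a' : a, a' ∈ A}.
Compute a - a' for each ordered pair (a, a'):
a = -3: -3--3=0, -3--2=-1, -3--1=-2, -3-2=-5
a = -2: -2--3=1, -2--2=0, -2--1=-1, -2-2=-4
a = -1: -1--3=2, -1--2=1, -1--1=0, -1-2=-3
a = 2: 2--3=5, 2--2=4, 2--1=3, 2-2=0
Collecting distinct values (and noting 0 appears from a-a):
A - A = {-5, -4, -3, -2, -1, 0, 1, 2, 3, 4, 5}
|A - A| = 11

A - A = {-5, -4, -3, -2, -1, 0, 1, 2, 3, 4, 5}


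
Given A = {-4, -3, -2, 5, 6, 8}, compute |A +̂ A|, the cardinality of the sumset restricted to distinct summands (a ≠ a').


Restricted sumset: A +̂ A = {a + a' : a ∈ A, a' ∈ A, a ≠ a'}.
Equivalently, take A + A and drop any sum 2a that is achievable ONLY as a + a for a ∈ A (i.e. sums representable only with equal summands).
Enumerate pairs (a, a') with a < a' (symmetric, so each unordered pair gives one sum; this covers all a ≠ a'):
  -4 + -3 = -7
  -4 + -2 = -6
  -4 + 5 = 1
  -4 + 6 = 2
  -4 + 8 = 4
  -3 + -2 = -5
  -3 + 5 = 2
  -3 + 6 = 3
  -3 + 8 = 5
  -2 + 5 = 3
  -2 + 6 = 4
  -2 + 8 = 6
  5 + 6 = 11
  5 + 8 = 13
  6 + 8 = 14
Collected distinct sums: {-7, -6, -5, 1, 2, 3, 4, 5, 6, 11, 13, 14}
|A +̂ A| = 12
(Reference bound: |A +̂ A| ≥ 2|A| - 3 for |A| ≥ 2, with |A| = 6 giving ≥ 9.)

|A +̂ A| = 12


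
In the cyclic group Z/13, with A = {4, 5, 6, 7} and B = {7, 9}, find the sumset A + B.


Work in Z/13Z: reduce every sum a + b modulo 13.
Enumerate all 8 pairs:
a = 4: 4+7=11, 4+9=0
a = 5: 5+7=12, 5+9=1
a = 6: 6+7=0, 6+9=2
a = 7: 7+7=1, 7+9=3
Distinct residues collected: {0, 1, 2, 3, 11, 12}
|A + B| = 6 (out of 13 total residues).

A + B = {0, 1, 2, 3, 11, 12}


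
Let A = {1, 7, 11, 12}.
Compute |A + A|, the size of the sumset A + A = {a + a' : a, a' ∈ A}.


A + A = {a + a' : a, a' ∈ A}; |A| = 4.
General bounds: 2|A| - 1 ≤ |A + A| ≤ |A|(|A|+1)/2, i.e. 7 ≤ |A + A| ≤ 10.
Lower bound 2|A|-1 is attained iff A is an arithmetic progression.
Enumerate sums a + a' for a ≤ a' (symmetric, so this suffices):
a = 1: 1+1=2, 1+7=8, 1+11=12, 1+12=13
a = 7: 7+7=14, 7+11=18, 7+12=19
a = 11: 11+11=22, 11+12=23
a = 12: 12+12=24
Distinct sums: {2, 8, 12, 13, 14, 18, 19, 22, 23, 24}
|A + A| = 10

|A + A| = 10


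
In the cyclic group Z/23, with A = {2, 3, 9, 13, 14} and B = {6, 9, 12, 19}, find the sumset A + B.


Work in Z/23Z: reduce every sum a + b modulo 23.
Enumerate all 20 pairs:
a = 2: 2+6=8, 2+9=11, 2+12=14, 2+19=21
a = 3: 3+6=9, 3+9=12, 3+12=15, 3+19=22
a = 9: 9+6=15, 9+9=18, 9+12=21, 9+19=5
a = 13: 13+6=19, 13+9=22, 13+12=2, 13+19=9
a = 14: 14+6=20, 14+9=0, 14+12=3, 14+19=10
Distinct residues collected: {0, 2, 3, 5, 8, 9, 10, 11, 12, 14, 15, 18, 19, 20, 21, 22}
|A + B| = 16 (out of 23 total residues).

A + B = {0, 2, 3, 5, 8, 9, 10, 11, 12, 14, 15, 18, 19, 20, 21, 22}


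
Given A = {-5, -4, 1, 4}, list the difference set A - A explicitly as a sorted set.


A - A = {a - a' : a, a' ∈ A}.
Compute a - a' for each ordered pair (a, a'):
a = -5: -5--5=0, -5--4=-1, -5-1=-6, -5-4=-9
a = -4: -4--5=1, -4--4=0, -4-1=-5, -4-4=-8
a = 1: 1--5=6, 1--4=5, 1-1=0, 1-4=-3
a = 4: 4--5=9, 4--4=8, 4-1=3, 4-4=0
Collecting distinct values (and noting 0 appears from a-a):
A - A = {-9, -8, -6, -5, -3, -1, 0, 1, 3, 5, 6, 8, 9}
|A - A| = 13

A - A = {-9, -8, -6, -5, -3, -1, 0, 1, 3, 5, 6, 8, 9}


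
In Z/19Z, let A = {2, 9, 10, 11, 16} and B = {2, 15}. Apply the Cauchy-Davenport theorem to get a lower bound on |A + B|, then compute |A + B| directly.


Cauchy-Davenport: |A + B| ≥ min(p, |A| + |B| - 1) for A, B nonempty in Z/pZ.
|A| = 5, |B| = 2, p = 19.
CD lower bound = min(19, 5 + 2 - 1) = min(19, 6) = 6.
Compute A + B mod 19 directly:
a = 2: 2+2=4, 2+15=17
a = 9: 9+2=11, 9+15=5
a = 10: 10+2=12, 10+15=6
a = 11: 11+2=13, 11+15=7
a = 16: 16+2=18, 16+15=12
A + B = {4, 5, 6, 7, 11, 12, 13, 17, 18}, so |A + B| = 9.
Verify: 9 ≥ 6? Yes ✓.

CD lower bound = 6, actual |A + B| = 9.


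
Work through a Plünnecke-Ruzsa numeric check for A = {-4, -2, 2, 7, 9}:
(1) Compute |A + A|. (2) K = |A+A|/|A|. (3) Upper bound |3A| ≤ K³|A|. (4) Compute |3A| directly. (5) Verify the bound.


|A| = 5.
Step 1: Compute A + A by enumerating all 25 pairs.
A + A = {-8, -6, -4, -2, 0, 3, 4, 5, 7, 9, 11, 14, 16, 18}, so |A + A| = 14.
Step 2: Doubling constant K = |A + A|/|A| = 14/5 = 14/5 ≈ 2.8000.
Step 3: Plünnecke-Ruzsa gives |3A| ≤ K³·|A| = (2.8000)³ · 5 ≈ 109.7600.
Step 4: Compute 3A = A + A + A directly by enumerating all triples (a,b,c) ∈ A³; |3A| = 27.
Step 5: Check 27 ≤ 109.7600? Yes ✓.

K = 14/5, Plünnecke-Ruzsa bound K³|A| ≈ 109.7600, |3A| = 27, inequality holds.


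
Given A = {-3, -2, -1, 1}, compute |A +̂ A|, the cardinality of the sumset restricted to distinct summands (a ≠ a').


Restricted sumset: A +̂ A = {a + a' : a ∈ A, a' ∈ A, a ≠ a'}.
Equivalently, take A + A and drop any sum 2a that is achievable ONLY as a + a for a ∈ A (i.e. sums representable only with equal summands).
Enumerate pairs (a, a') with a < a' (symmetric, so each unordered pair gives one sum; this covers all a ≠ a'):
  -3 + -2 = -5
  -3 + -1 = -4
  -3 + 1 = -2
  -2 + -1 = -3
  -2 + 1 = -1
  -1 + 1 = 0
Collected distinct sums: {-5, -4, -3, -2, -1, 0}
|A +̂ A| = 6
(Reference bound: |A +̂ A| ≥ 2|A| - 3 for |A| ≥ 2, with |A| = 4 giving ≥ 5.)

|A +̂ A| = 6


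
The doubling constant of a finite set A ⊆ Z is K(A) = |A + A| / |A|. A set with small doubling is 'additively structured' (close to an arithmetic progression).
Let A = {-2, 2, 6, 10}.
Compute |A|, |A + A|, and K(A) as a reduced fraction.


|A| = 4.
Compute A + A by enumerating all 16 pairs.
A + A = {-4, 0, 4, 8, 12, 16, 20}, so |A + A| = 7.
K = |A + A| / |A| = 7/4 (already in lowest terms) ≈ 1.7500.
Reference: AP of size 4 gives K = 7/4 ≈ 1.7500; a fully generic set of size 4 gives K ≈ 2.5000.

|A| = 4, |A + A| = 7, K = 7/4.


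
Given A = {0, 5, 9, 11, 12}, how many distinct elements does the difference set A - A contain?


A - A = {a - a' : a, a' ∈ A}; |A| = 5.
Bounds: 2|A|-1 ≤ |A - A| ≤ |A|² - |A| + 1, i.e. 9 ≤ |A - A| ≤ 21.
Note: 0 ∈ A - A always (from a - a). The set is symmetric: if d ∈ A - A then -d ∈ A - A.
Enumerate nonzero differences d = a - a' with a > a' (then include -d):
Positive differences: {1, 2, 3, 4, 5, 6, 7, 9, 11, 12}
Full difference set: {0} ∪ (positive diffs) ∪ (negative diffs).
|A - A| = 1 + 2·10 = 21 (matches direct enumeration: 21).

|A - A| = 21


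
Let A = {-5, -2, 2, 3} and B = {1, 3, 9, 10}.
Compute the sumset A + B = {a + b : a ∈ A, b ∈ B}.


A + B = {a + b : a ∈ A, b ∈ B}.
Enumerate all |A|·|B| = 4·4 = 16 pairs (a, b) and collect distinct sums.
a = -5: -5+1=-4, -5+3=-2, -5+9=4, -5+10=5
a = -2: -2+1=-1, -2+3=1, -2+9=7, -2+10=8
a = 2: 2+1=3, 2+3=5, 2+9=11, 2+10=12
a = 3: 3+1=4, 3+3=6, 3+9=12, 3+10=13
Collecting distinct sums: A + B = {-4, -2, -1, 1, 3, 4, 5, 6, 7, 8, 11, 12, 13}
|A + B| = 13

A + B = {-4, -2, -1, 1, 3, 4, 5, 6, 7, 8, 11, 12, 13}


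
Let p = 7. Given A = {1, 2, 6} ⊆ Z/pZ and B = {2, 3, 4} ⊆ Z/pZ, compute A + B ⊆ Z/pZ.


Work in Z/7Z: reduce every sum a + b modulo 7.
Enumerate all 9 pairs:
a = 1: 1+2=3, 1+3=4, 1+4=5
a = 2: 2+2=4, 2+3=5, 2+4=6
a = 6: 6+2=1, 6+3=2, 6+4=3
Distinct residues collected: {1, 2, 3, 4, 5, 6}
|A + B| = 6 (out of 7 total residues).

A + B = {1, 2, 3, 4, 5, 6}


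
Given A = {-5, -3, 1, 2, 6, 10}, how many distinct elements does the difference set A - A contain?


A - A = {a - a' : a, a' ∈ A}; |A| = 6.
Bounds: 2|A|-1 ≤ |A - A| ≤ |A|² - |A| + 1, i.e. 11 ≤ |A - A| ≤ 31.
Note: 0 ∈ A - A always (from a - a). The set is symmetric: if d ∈ A - A then -d ∈ A - A.
Enumerate nonzero differences d = a - a' with a > a' (then include -d):
Positive differences: {1, 2, 4, 5, 6, 7, 8, 9, 11, 13, 15}
Full difference set: {0} ∪ (positive diffs) ∪ (negative diffs).
|A - A| = 1 + 2·11 = 23 (matches direct enumeration: 23).

|A - A| = 23


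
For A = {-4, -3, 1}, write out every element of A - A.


A - A = {a - a' : a, a' ∈ A}.
Compute a - a' for each ordered pair (a, a'):
a = -4: -4--4=0, -4--3=-1, -4-1=-5
a = -3: -3--4=1, -3--3=0, -3-1=-4
a = 1: 1--4=5, 1--3=4, 1-1=0
Collecting distinct values (and noting 0 appears from a-a):
A - A = {-5, -4, -1, 0, 1, 4, 5}
|A - A| = 7

A - A = {-5, -4, -1, 0, 1, 4, 5}


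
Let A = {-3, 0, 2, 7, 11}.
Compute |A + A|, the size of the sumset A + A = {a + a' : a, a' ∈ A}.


A + A = {a + a' : a, a' ∈ A}; |A| = 5.
General bounds: 2|A| - 1 ≤ |A + A| ≤ |A|(|A|+1)/2, i.e. 9 ≤ |A + A| ≤ 15.
Lower bound 2|A|-1 is attained iff A is an arithmetic progression.
Enumerate sums a + a' for a ≤ a' (symmetric, so this suffices):
a = -3: -3+-3=-6, -3+0=-3, -3+2=-1, -3+7=4, -3+11=8
a = 0: 0+0=0, 0+2=2, 0+7=7, 0+11=11
a = 2: 2+2=4, 2+7=9, 2+11=13
a = 7: 7+7=14, 7+11=18
a = 11: 11+11=22
Distinct sums: {-6, -3, -1, 0, 2, 4, 7, 8, 9, 11, 13, 14, 18, 22}
|A + A| = 14

|A + A| = 14


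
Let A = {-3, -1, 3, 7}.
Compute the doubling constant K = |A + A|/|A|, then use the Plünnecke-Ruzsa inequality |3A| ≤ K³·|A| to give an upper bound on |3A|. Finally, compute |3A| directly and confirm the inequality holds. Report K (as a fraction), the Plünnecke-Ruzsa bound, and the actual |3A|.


|A| = 4.
Step 1: Compute A + A by enumerating all 16 pairs.
A + A = {-6, -4, -2, 0, 2, 4, 6, 10, 14}, so |A + A| = 9.
Step 2: Doubling constant K = |A + A|/|A| = 9/4 = 9/4 ≈ 2.2500.
Step 3: Plünnecke-Ruzsa gives |3A| ≤ K³·|A| = (2.2500)³ · 4 ≈ 45.5625.
Step 4: Compute 3A = A + A + A directly by enumerating all triples (a,b,c) ∈ A³; |3A| = 14.
Step 5: Check 14 ≤ 45.5625? Yes ✓.

K = 9/4, Plünnecke-Ruzsa bound K³|A| ≈ 45.5625, |3A| = 14, inequality holds.


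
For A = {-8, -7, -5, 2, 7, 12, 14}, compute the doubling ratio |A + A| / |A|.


|A| = 7.
Compute A + A by enumerating all 49 pairs.
A + A = {-16, -15, -14, -13, -12, -10, -6, -5, -3, -1, 0, 2, 4, 5, 6, 7, 9, 14, 16, 19, 21, 24, 26, 28}, so |A + A| = 24.
K = |A + A| / |A| = 24/7 (already in lowest terms) ≈ 3.4286.
Reference: AP of size 7 gives K = 13/7 ≈ 1.8571; a fully generic set of size 7 gives K ≈ 4.0000.

|A| = 7, |A + A| = 24, K = 24/7.


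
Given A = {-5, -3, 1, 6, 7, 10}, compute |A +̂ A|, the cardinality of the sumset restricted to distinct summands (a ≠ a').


Restricted sumset: A +̂ A = {a + a' : a ∈ A, a' ∈ A, a ≠ a'}.
Equivalently, take A + A and drop any sum 2a that is achievable ONLY as a + a for a ∈ A (i.e. sums representable only with equal summands).
Enumerate pairs (a, a') with a < a' (symmetric, so each unordered pair gives one sum; this covers all a ≠ a'):
  -5 + -3 = -8
  -5 + 1 = -4
  -5 + 6 = 1
  -5 + 7 = 2
  -5 + 10 = 5
  -3 + 1 = -2
  -3 + 6 = 3
  -3 + 7 = 4
  -3 + 10 = 7
  1 + 6 = 7
  1 + 7 = 8
  1 + 10 = 11
  6 + 7 = 13
  6 + 10 = 16
  7 + 10 = 17
Collected distinct sums: {-8, -4, -2, 1, 2, 3, 4, 5, 7, 8, 11, 13, 16, 17}
|A +̂ A| = 14
(Reference bound: |A +̂ A| ≥ 2|A| - 3 for |A| ≥ 2, with |A| = 6 giving ≥ 9.)

|A +̂ A| = 14


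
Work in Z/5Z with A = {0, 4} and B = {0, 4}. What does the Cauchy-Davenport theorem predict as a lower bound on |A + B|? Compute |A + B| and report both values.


Cauchy-Davenport: |A + B| ≥ min(p, |A| + |B| - 1) for A, B nonempty in Z/pZ.
|A| = 2, |B| = 2, p = 5.
CD lower bound = min(5, 2 + 2 - 1) = min(5, 3) = 3.
Compute A + B mod 5 directly:
a = 0: 0+0=0, 0+4=4
a = 4: 4+0=4, 4+4=3
A + B = {0, 3, 4}, so |A + B| = 3.
Verify: 3 ≥ 3? Yes ✓.

CD lower bound = 3, actual |A + B| = 3.


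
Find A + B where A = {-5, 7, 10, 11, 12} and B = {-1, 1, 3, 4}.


A + B = {a + b : a ∈ A, b ∈ B}.
Enumerate all |A|·|B| = 5·4 = 20 pairs (a, b) and collect distinct sums.
a = -5: -5+-1=-6, -5+1=-4, -5+3=-2, -5+4=-1
a = 7: 7+-1=6, 7+1=8, 7+3=10, 7+4=11
a = 10: 10+-1=9, 10+1=11, 10+3=13, 10+4=14
a = 11: 11+-1=10, 11+1=12, 11+3=14, 11+4=15
a = 12: 12+-1=11, 12+1=13, 12+3=15, 12+4=16
Collecting distinct sums: A + B = {-6, -4, -2, -1, 6, 8, 9, 10, 11, 12, 13, 14, 15, 16}
|A + B| = 14

A + B = {-6, -4, -2, -1, 6, 8, 9, 10, 11, 12, 13, 14, 15, 16}


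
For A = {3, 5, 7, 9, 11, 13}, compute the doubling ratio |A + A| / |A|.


|A| = 6.
Compute A + A by enumerating all 36 pairs.
A + A = {6, 8, 10, 12, 14, 16, 18, 20, 22, 24, 26}, so |A + A| = 11.
K = |A + A| / |A| = 11/6 (already in lowest terms) ≈ 1.8333.
Reference: AP of size 6 gives K = 11/6 ≈ 1.8333; a fully generic set of size 6 gives K ≈ 3.5000.

|A| = 6, |A + A| = 11, K = 11/6.


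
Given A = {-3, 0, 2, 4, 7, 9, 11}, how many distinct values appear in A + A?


A + A = {a + a' : a, a' ∈ A}; |A| = 7.
General bounds: 2|A| - 1 ≤ |A + A| ≤ |A|(|A|+1)/2, i.e. 13 ≤ |A + A| ≤ 28.
Lower bound 2|A|-1 is attained iff A is an arithmetic progression.
Enumerate sums a + a' for a ≤ a' (symmetric, so this suffices):
a = -3: -3+-3=-6, -3+0=-3, -3+2=-1, -3+4=1, -3+7=4, -3+9=6, -3+11=8
a = 0: 0+0=0, 0+2=2, 0+4=4, 0+7=7, 0+9=9, 0+11=11
a = 2: 2+2=4, 2+4=6, 2+7=9, 2+9=11, 2+11=13
a = 4: 4+4=8, 4+7=11, 4+9=13, 4+11=15
a = 7: 7+7=14, 7+9=16, 7+11=18
a = 9: 9+9=18, 9+11=20
a = 11: 11+11=22
Distinct sums: {-6, -3, -1, 0, 1, 2, 4, 6, 7, 8, 9, 11, 13, 14, 15, 16, 18, 20, 22}
|A + A| = 19

|A + A| = 19


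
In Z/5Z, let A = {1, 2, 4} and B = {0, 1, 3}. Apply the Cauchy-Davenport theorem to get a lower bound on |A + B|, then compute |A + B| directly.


Cauchy-Davenport: |A + B| ≥ min(p, |A| + |B| - 1) for A, B nonempty in Z/pZ.
|A| = 3, |B| = 3, p = 5.
CD lower bound = min(5, 3 + 3 - 1) = min(5, 5) = 5.
Compute A + B mod 5 directly:
a = 1: 1+0=1, 1+1=2, 1+3=4
a = 2: 2+0=2, 2+1=3, 2+3=0
a = 4: 4+0=4, 4+1=0, 4+3=2
A + B = {0, 1, 2, 3, 4}, so |A + B| = 5.
Verify: 5 ≥ 5? Yes ✓.

CD lower bound = 5, actual |A + B| = 5.


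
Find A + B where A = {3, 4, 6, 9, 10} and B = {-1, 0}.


A + B = {a + b : a ∈ A, b ∈ B}.
Enumerate all |A|·|B| = 5·2 = 10 pairs (a, b) and collect distinct sums.
a = 3: 3+-1=2, 3+0=3
a = 4: 4+-1=3, 4+0=4
a = 6: 6+-1=5, 6+0=6
a = 9: 9+-1=8, 9+0=9
a = 10: 10+-1=9, 10+0=10
Collecting distinct sums: A + B = {2, 3, 4, 5, 6, 8, 9, 10}
|A + B| = 8

A + B = {2, 3, 4, 5, 6, 8, 9, 10}


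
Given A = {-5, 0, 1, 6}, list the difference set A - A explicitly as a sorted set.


A - A = {a - a' : a, a' ∈ A}.
Compute a - a' for each ordered pair (a, a'):
a = -5: -5--5=0, -5-0=-5, -5-1=-6, -5-6=-11
a = 0: 0--5=5, 0-0=0, 0-1=-1, 0-6=-6
a = 1: 1--5=6, 1-0=1, 1-1=0, 1-6=-5
a = 6: 6--5=11, 6-0=6, 6-1=5, 6-6=0
Collecting distinct values (and noting 0 appears from a-a):
A - A = {-11, -6, -5, -1, 0, 1, 5, 6, 11}
|A - A| = 9

A - A = {-11, -6, -5, -1, 0, 1, 5, 6, 11}


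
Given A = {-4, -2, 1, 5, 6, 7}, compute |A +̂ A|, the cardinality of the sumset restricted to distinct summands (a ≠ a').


Restricted sumset: A +̂ A = {a + a' : a ∈ A, a' ∈ A, a ≠ a'}.
Equivalently, take A + A and drop any sum 2a that is achievable ONLY as a + a for a ∈ A (i.e. sums representable only with equal summands).
Enumerate pairs (a, a') with a < a' (symmetric, so each unordered pair gives one sum; this covers all a ≠ a'):
  -4 + -2 = -6
  -4 + 1 = -3
  -4 + 5 = 1
  -4 + 6 = 2
  -4 + 7 = 3
  -2 + 1 = -1
  -2 + 5 = 3
  -2 + 6 = 4
  -2 + 7 = 5
  1 + 5 = 6
  1 + 6 = 7
  1 + 7 = 8
  5 + 6 = 11
  5 + 7 = 12
  6 + 7 = 13
Collected distinct sums: {-6, -3, -1, 1, 2, 3, 4, 5, 6, 7, 8, 11, 12, 13}
|A +̂ A| = 14
(Reference bound: |A +̂ A| ≥ 2|A| - 3 for |A| ≥ 2, with |A| = 6 giving ≥ 9.)

|A +̂ A| = 14


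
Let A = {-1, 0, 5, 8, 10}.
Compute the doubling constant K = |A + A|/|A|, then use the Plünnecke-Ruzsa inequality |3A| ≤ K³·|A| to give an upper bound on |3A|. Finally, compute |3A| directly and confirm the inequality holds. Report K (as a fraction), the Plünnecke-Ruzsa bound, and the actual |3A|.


|A| = 5.
Step 1: Compute A + A by enumerating all 25 pairs.
A + A = {-2, -1, 0, 4, 5, 7, 8, 9, 10, 13, 15, 16, 18, 20}, so |A + A| = 14.
Step 2: Doubling constant K = |A + A|/|A| = 14/5 = 14/5 ≈ 2.8000.
Step 3: Plünnecke-Ruzsa gives |3A| ≤ K³·|A| = (2.8000)³ · 5 ≈ 109.7600.
Step 4: Compute 3A = A + A + A directly by enumerating all triples (a,b,c) ∈ A³; |3A| = 28.
Step 5: Check 28 ≤ 109.7600? Yes ✓.

K = 14/5, Plünnecke-Ruzsa bound K³|A| ≈ 109.7600, |3A| = 28, inequality holds.


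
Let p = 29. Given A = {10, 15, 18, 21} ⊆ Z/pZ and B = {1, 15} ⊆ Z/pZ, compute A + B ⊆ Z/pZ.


Work in Z/29Z: reduce every sum a + b modulo 29.
Enumerate all 8 pairs:
a = 10: 10+1=11, 10+15=25
a = 15: 15+1=16, 15+15=1
a = 18: 18+1=19, 18+15=4
a = 21: 21+1=22, 21+15=7
Distinct residues collected: {1, 4, 7, 11, 16, 19, 22, 25}
|A + B| = 8 (out of 29 total residues).

A + B = {1, 4, 7, 11, 16, 19, 22, 25}


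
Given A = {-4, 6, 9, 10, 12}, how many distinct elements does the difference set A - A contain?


A - A = {a - a' : a, a' ∈ A}; |A| = 5.
Bounds: 2|A|-1 ≤ |A - A| ≤ |A|² - |A| + 1, i.e. 9 ≤ |A - A| ≤ 21.
Note: 0 ∈ A - A always (from a - a). The set is symmetric: if d ∈ A - A then -d ∈ A - A.
Enumerate nonzero differences d = a - a' with a > a' (then include -d):
Positive differences: {1, 2, 3, 4, 6, 10, 13, 14, 16}
Full difference set: {0} ∪ (positive diffs) ∪ (negative diffs).
|A - A| = 1 + 2·9 = 19 (matches direct enumeration: 19).

|A - A| = 19


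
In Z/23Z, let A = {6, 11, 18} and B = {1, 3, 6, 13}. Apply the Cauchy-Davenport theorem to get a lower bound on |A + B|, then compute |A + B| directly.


Cauchy-Davenport: |A + B| ≥ min(p, |A| + |B| - 1) for A, B nonempty in Z/pZ.
|A| = 3, |B| = 4, p = 23.
CD lower bound = min(23, 3 + 4 - 1) = min(23, 6) = 6.
Compute A + B mod 23 directly:
a = 6: 6+1=7, 6+3=9, 6+6=12, 6+13=19
a = 11: 11+1=12, 11+3=14, 11+6=17, 11+13=1
a = 18: 18+1=19, 18+3=21, 18+6=1, 18+13=8
A + B = {1, 7, 8, 9, 12, 14, 17, 19, 21}, so |A + B| = 9.
Verify: 9 ≥ 6? Yes ✓.

CD lower bound = 6, actual |A + B| = 9.


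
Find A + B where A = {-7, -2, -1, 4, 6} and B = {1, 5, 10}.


A + B = {a + b : a ∈ A, b ∈ B}.
Enumerate all |A|·|B| = 5·3 = 15 pairs (a, b) and collect distinct sums.
a = -7: -7+1=-6, -7+5=-2, -7+10=3
a = -2: -2+1=-1, -2+5=3, -2+10=8
a = -1: -1+1=0, -1+5=4, -1+10=9
a = 4: 4+1=5, 4+5=9, 4+10=14
a = 6: 6+1=7, 6+5=11, 6+10=16
Collecting distinct sums: A + B = {-6, -2, -1, 0, 3, 4, 5, 7, 8, 9, 11, 14, 16}
|A + B| = 13

A + B = {-6, -2, -1, 0, 3, 4, 5, 7, 8, 9, 11, 14, 16}


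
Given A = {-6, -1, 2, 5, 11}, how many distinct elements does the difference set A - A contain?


A - A = {a - a' : a, a' ∈ A}; |A| = 5.
Bounds: 2|A|-1 ≤ |A - A| ≤ |A|² - |A| + 1, i.e. 9 ≤ |A - A| ≤ 21.
Note: 0 ∈ A - A always (from a - a). The set is symmetric: if d ∈ A - A then -d ∈ A - A.
Enumerate nonzero differences d = a - a' with a > a' (then include -d):
Positive differences: {3, 5, 6, 8, 9, 11, 12, 17}
Full difference set: {0} ∪ (positive diffs) ∪ (negative diffs).
|A - A| = 1 + 2·8 = 17 (matches direct enumeration: 17).

|A - A| = 17


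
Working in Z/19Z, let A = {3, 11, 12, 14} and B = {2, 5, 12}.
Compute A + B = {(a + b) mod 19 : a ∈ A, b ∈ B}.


Work in Z/19Z: reduce every sum a + b modulo 19.
Enumerate all 12 pairs:
a = 3: 3+2=5, 3+5=8, 3+12=15
a = 11: 11+2=13, 11+5=16, 11+12=4
a = 12: 12+2=14, 12+5=17, 12+12=5
a = 14: 14+2=16, 14+5=0, 14+12=7
Distinct residues collected: {0, 4, 5, 7, 8, 13, 14, 15, 16, 17}
|A + B| = 10 (out of 19 total residues).

A + B = {0, 4, 5, 7, 8, 13, 14, 15, 16, 17}


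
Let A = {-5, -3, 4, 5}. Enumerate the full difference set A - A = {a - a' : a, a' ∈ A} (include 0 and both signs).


A - A = {a - a' : a, a' ∈ A}.
Compute a - a' for each ordered pair (a, a'):
a = -5: -5--5=0, -5--3=-2, -5-4=-9, -5-5=-10
a = -3: -3--5=2, -3--3=0, -3-4=-7, -3-5=-8
a = 4: 4--5=9, 4--3=7, 4-4=0, 4-5=-1
a = 5: 5--5=10, 5--3=8, 5-4=1, 5-5=0
Collecting distinct values (and noting 0 appears from a-a):
A - A = {-10, -9, -8, -7, -2, -1, 0, 1, 2, 7, 8, 9, 10}
|A - A| = 13

A - A = {-10, -9, -8, -7, -2, -1, 0, 1, 2, 7, 8, 9, 10}


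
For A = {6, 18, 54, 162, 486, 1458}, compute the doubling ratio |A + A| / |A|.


|A| = 6.
Compute A + A by enumerating all 36 pairs.
A + A = {12, 24, 36, 60, 72, 108, 168, 180, 216, 324, 492, 504, 540, 648, 972, 1464, 1476, 1512, 1620, 1944, 2916}, so |A + A| = 21.
K = |A + A| / |A| = 21/6 = 7/2 ≈ 3.5000.
Reference: AP of size 6 gives K = 11/6 ≈ 1.8333; a fully generic set of size 6 gives K ≈ 3.5000.

|A| = 6, |A + A| = 21, K = 21/6 = 7/2.


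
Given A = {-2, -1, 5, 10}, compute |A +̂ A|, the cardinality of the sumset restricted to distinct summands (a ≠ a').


Restricted sumset: A +̂ A = {a + a' : a ∈ A, a' ∈ A, a ≠ a'}.
Equivalently, take A + A and drop any sum 2a that is achievable ONLY as a + a for a ∈ A (i.e. sums representable only with equal summands).
Enumerate pairs (a, a') with a < a' (symmetric, so each unordered pair gives one sum; this covers all a ≠ a'):
  -2 + -1 = -3
  -2 + 5 = 3
  -2 + 10 = 8
  -1 + 5 = 4
  -1 + 10 = 9
  5 + 10 = 15
Collected distinct sums: {-3, 3, 4, 8, 9, 15}
|A +̂ A| = 6
(Reference bound: |A +̂ A| ≥ 2|A| - 3 for |A| ≥ 2, with |A| = 4 giving ≥ 5.)

|A +̂ A| = 6


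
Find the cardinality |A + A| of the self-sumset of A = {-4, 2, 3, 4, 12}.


A + A = {a + a' : a, a' ∈ A}; |A| = 5.
General bounds: 2|A| - 1 ≤ |A + A| ≤ |A|(|A|+1)/2, i.e. 9 ≤ |A + A| ≤ 15.
Lower bound 2|A|-1 is attained iff A is an arithmetic progression.
Enumerate sums a + a' for a ≤ a' (symmetric, so this suffices):
a = -4: -4+-4=-8, -4+2=-2, -4+3=-1, -4+4=0, -4+12=8
a = 2: 2+2=4, 2+3=5, 2+4=6, 2+12=14
a = 3: 3+3=6, 3+4=7, 3+12=15
a = 4: 4+4=8, 4+12=16
a = 12: 12+12=24
Distinct sums: {-8, -2, -1, 0, 4, 5, 6, 7, 8, 14, 15, 16, 24}
|A + A| = 13

|A + A| = 13


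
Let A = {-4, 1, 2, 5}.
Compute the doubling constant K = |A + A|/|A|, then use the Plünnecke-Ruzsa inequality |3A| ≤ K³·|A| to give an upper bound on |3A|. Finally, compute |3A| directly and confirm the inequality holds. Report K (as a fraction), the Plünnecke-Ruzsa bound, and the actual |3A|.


|A| = 4.
Step 1: Compute A + A by enumerating all 16 pairs.
A + A = {-8, -3, -2, 1, 2, 3, 4, 6, 7, 10}, so |A + A| = 10.
Step 2: Doubling constant K = |A + A|/|A| = 10/4 = 10/4 ≈ 2.5000.
Step 3: Plünnecke-Ruzsa gives |3A| ≤ K³·|A| = (2.5000)³ · 4 ≈ 62.5000.
Step 4: Compute 3A = A + A + A directly by enumerating all triples (a,b,c) ∈ A³; |3A| = 18.
Step 5: Check 18 ≤ 62.5000? Yes ✓.

K = 10/4, Plünnecke-Ruzsa bound K³|A| ≈ 62.5000, |3A| = 18, inequality holds.


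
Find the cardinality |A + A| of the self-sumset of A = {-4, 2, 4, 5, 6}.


A + A = {a + a' : a, a' ∈ A}; |A| = 5.
General bounds: 2|A| - 1 ≤ |A + A| ≤ |A|(|A|+1)/2, i.e. 9 ≤ |A + A| ≤ 15.
Lower bound 2|A|-1 is attained iff A is an arithmetic progression.
Enumerate sums a + a' for a ≤ a' (symmetric, so this suffices):
a = -4: -4+-4=-8, -4+2=-2, -4+4=0, -4+5=1, -4+6=2
a = 2: 2+2=4, 2+4=6, 2+5=7, 2+6=8
a = 4: 4+4=8, 4+5=9, 4+6=10
a = 5: 5+5=10, 5+6=11
a = 6: 6+6=12
Distinct sums: {-8, -2, 0, 1, 2, 4, 6, 7, 8, 9, 10, 11, 12}
|A + A| = 13

|A + A| = 13


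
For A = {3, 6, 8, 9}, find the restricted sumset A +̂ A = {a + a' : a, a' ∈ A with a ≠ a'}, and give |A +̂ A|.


Restricted sumset: A +̂ A = {a + a' : a ∈ A, a' ∈ A, a ≠ a'}.
Equivalently, take A + A and drop any sum 2a that is achievable ONLY as a + a for a ∈ A (i.e. sums representable only with equal summands).
Enumerate pairs (a, a') with a < a' (symmetric, so each unordered pair gives one sum; this covers all a ≠ a'):
  3 + 6 = 9
  3 + 8 = 11
  3 + 9 = 12
  6 + 8 = 14
  6 + 9 = 15
  8 + 9 = 17
Collected distinct sums: {9, 11, 12, 14, 15, 17}
|A +̂ A| = 6
(Reference bound: |A +̂ A| ≥ 2|A| - 3 for |A| ≥ 2, with |A| = 4 giving ≥ 5.)

|A +̂ A| = 6


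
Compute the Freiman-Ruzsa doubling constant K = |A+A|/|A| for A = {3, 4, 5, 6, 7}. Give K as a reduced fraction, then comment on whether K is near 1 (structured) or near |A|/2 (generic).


|A| = 5.
Compute A + A by enumerating all 25 pairs.
A + A = {6, 7, 8, 9, 10, 11, 12, 13, 14}, so |A + A| = 9.
K = |A + A| / |A| = 9/5 (already in lowest terms) ≈ 1.8000.
Reference: AP of size 5 gives K = 9/5 ≈ 1.8000; a fully generic set of size 5 gives K ≈ 3.0000.

|A| = 5, |A + A| = 9, K = 9/5.


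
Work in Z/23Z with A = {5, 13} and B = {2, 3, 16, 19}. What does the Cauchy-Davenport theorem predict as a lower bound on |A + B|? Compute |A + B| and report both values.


Cauchy-Davenport: |A + B| ≥ min(p, |A| + |B| - 1) for A, B nonempty in Z/pZ.
|A| = 2, |B| = 4, p = 23.
CD lower bound = min(23, 2 + 4 - 1) = min(23, 5) = 5.
Compute A + B mod 23 directly:
a = 5: 5+2=7, 5+3=8, 5+16=21, 5+19=1
a = 13: 13+2=15, 13+3=16, 13+16=6, 13+19=9
A + B = {1, 6, 7, 8, 9, 15, 16, 21}, so |A + B| = 8.
Verify: 8 ≥ 5? Yes ✓.

CD lower bound = 5, actual |A + B| = 8.


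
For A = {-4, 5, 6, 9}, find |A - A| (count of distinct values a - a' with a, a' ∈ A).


A - A = {a - a' : a, a' ∈ A}; |A| = 4.
Bounds: 2|A|-1 ≤ |A - A| ≤ |A|² - |A| + 1, i.e. 7 ≤ |A - A| ≤ 13.
Note: 0 ∈ A - A always (from a - a). The set is symmetric: if d ∈ A - A then -d ∈ A - A.
Enumerate nonzero differences d = a - a' with a > a' (then include -d):
Positive differences: {1, 3, 4, 9, 10, 13}
Full difference set: {0} ∪ (positive diffs) ∪ (negative diffs).
|A - A| = 1 + 2·6 = 13 (matches direct enumeration: 13).

|A - A| = 13


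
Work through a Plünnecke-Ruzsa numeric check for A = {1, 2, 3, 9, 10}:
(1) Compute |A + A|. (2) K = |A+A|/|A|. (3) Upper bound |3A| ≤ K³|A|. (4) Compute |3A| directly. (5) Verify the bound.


|A| = 5.
Step 1: Compute A + A by enumerating all 25 pairs.
A + A = {2, 3, 4, 5, 6, 10, 11, 12, 13, 18, 19, 20}, so |A + A| = 12.
Step 2: Doubling constant K = |A + A|/|A| = 12/5 = 12/5 ≈ 2.4000.
Step 3: Plünnecke-Ruzsa gives |3A| ≤ K³·|A| = (2.4000)³ · 5 ≈ 69.1200.
Step 4: Compute 3A = A + A + A directly by enumerating all triples (a,b,c) ∈ A³; |3A| = 22.
Step 5: Check 22 ≤ 69.1200? Yes ✓.

K = 12/5, Plünnecke-Ruzsa bound K³|A| ≈ 69.1200, |3A| = 22, inequality holds.


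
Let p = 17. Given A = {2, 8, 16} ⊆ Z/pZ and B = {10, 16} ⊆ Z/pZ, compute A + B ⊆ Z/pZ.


Work in Z/17Z: reduce every sum a + b modulo 17.
Enumerate all 6 pairs:
a = 2: 2+10=12, 2+16=1
a = 8: 8+10=1, 8+16=7
a = 16: 16+10=9, 16+16=15
Distinct residues collected: {1, 7, 9, 12, 15}
|A + B| = 5 (out of 17 total residues).

A + B = {1, 7, 9, 12, 15}


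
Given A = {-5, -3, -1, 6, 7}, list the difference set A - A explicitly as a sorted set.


A - A = {a - a' : a, a' ∈ A}.
Compute a - a' for each ordered pair (a, a'):
a = -5: -5--5=0, -5--3=-2, -5--1=-4, -5-6=-11, -5-7=-12
a = -3: -3--5=2, -3--3=0, -3--1=-2, -3-6=-9, -3-7=-10
a = -1: -1--5=4, -1--3=2, -1--1=0, -1-6=-7, -1-7=-8
a = 6: 6--5=11, 6--3=9, 6--1=7, 6-6=0, 6-7=-1
a = 7: 7--5=12, 7--3=10, 7--1=8, 7-6=1, 7-7=0
Collecting distinct values (and noting 0 appears from a-a):
A - A = {-12, -11, -10, -9, -8, -7, -4, -2, -1, 0, 1, 2, 4, 7, 8, 9, 10, 11, 12}
|A - A| = 19

A - A = {-12, -11, -10, -9, -8, -7, -4, -2, -1, 0, 1, 2, 4, 7, 8, 9, 10, 11, 12}


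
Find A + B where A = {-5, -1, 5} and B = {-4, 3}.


A + B = {a + b : a ∈ A, b ∈ B}.
Enumerate all |A|·|B| = 3·2 = 6 pairs (a, b) and collect distinct sums.
a = -5: -5+-4=-9, -5+3=-2
a = -1: -1+-4=-5, -1+3=2
a = 5: 5+-4=1, 5+3=8
Collecting distinct sums: A + B = {-9, -5, -2, 1, 2, 8}
|A + B| = 6

A + B = {-9, -5, -2, 1, 2, 8}


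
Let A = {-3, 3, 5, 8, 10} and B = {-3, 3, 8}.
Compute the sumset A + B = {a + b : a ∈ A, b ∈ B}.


A + B = {a + b : a ∈ A, b ∈ B}.
Enumerate all |A|·|B| = 5·3 = 15 pairs (a, b) and collect distinct sums.
a = -3: -3+-3=-6, -3+3=0, -3+8=5
a = 3: 3+-3=0, 3+3=6, 3+8=11
a = 5: 5+-3=2, 5+3=8, 5+8=13
a = 8: 8+-3=5, 8+3=11, 8+8=16
a = 10: 10+-3=7, 10+3=13, 10+8=18
Collecting distinct sums: A + B = {-6, 0, 2, 5, 6, 7, 8, 11, 13, 16, 18}
|A + B| = 11

A + B = {-6, 0, 2, 5, 6, 7, 8, 11, 13, 16, 18}


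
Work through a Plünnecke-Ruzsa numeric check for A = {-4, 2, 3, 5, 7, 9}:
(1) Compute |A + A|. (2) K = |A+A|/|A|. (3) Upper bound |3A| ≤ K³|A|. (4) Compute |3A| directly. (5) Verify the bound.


|A| = 6.
Step 1: Compute A + A by enumerating all 36 pairs.
A + A = {-8, -2, -1, 1, 3, 4, 5, 6, 7, 8, 9, 10, 11, 12, 14, 16, 18}, so |A + A| = 17.
Step 2: Doubling constant K = |A + A|/|A| = 17/6 = 17/6 ≈ 2.8333.
Step 3: Plünnecke-Ruzsa gives |3A| ≤ K³·|A| = (2.8333)³ · 6 ≈ 136.4722.
Step 4: Compute 3A = A + A + A directly by enumerating all triples (a,b,c) ∈ A³; |3A| = 30.
Step 5: Check 30 ≤ 136.4722? Yes ✓.

K = 17/6, Plünnecke-Ruzsa bound K³|A| ≈ 136.4722, |3A| = 30, inequality holds.


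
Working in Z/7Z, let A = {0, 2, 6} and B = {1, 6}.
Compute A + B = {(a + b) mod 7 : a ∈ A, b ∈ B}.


Work in Z/7Z: reduce every sum a + b modulo 7.
Enumerate all 6 pairs:
a = 0: 0+1=1, 0+6=6
a = 2: 2+1=3, 2+6=1
a = 6: 6+1=0, 6+6=5
Distinct residues collected: {0, 1, 3, 5, 6}
|A + B| = 5 (out of 7 total residues).

A + B = {0, 1, 3, 5, 6}


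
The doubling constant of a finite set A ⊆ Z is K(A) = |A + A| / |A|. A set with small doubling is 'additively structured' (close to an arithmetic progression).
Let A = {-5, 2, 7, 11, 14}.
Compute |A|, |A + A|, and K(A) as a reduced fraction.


|A| = 5.
Compute A + A by enumerating all 25 pairs.
A + A = {-10, -3, 2, 4, 6, 9, 13, 14, 16, 18, 21, 22, 25, 28}, so |A + A| = 14.
K = |A + A| / |A| = 14/5 (already in lowest terms) ≈ 2.8000.
Reference: AP of size 5 gives K = 9/5 ≈ 1.8000; a fully generic set of size 5 gives K ≈ 3.0000.

|A| = 5, |A + A| = 14, K = 14/5.


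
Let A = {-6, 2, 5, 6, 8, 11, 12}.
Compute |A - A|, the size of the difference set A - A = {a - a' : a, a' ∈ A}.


A - A = {a - a' : a, a' ∈ A}; |A| = 7.
Bounds: 2|A|-1 ≤ |A - A| ≤ |A|² - |A| + 1, i.e. 13 ≤ |A - A| ≤ 43.
Note: 0 ∈ A - A always (from a - a). The set is symmetric: if d ∈ A - A then -d ∈ A - A.
Enumerate nonzero differences d = a - a' with a > a' (then include -d):
Positive differences: {1, 2, 3, 4, 5, 6, 7, 8, 9, 10, 11, 12, 14, 17, 18}
Full difference set: {0} ∪ (positive diffs) ∪ (negative diffs).
|A - A| = 1 + 2·15 = 31 (matches direct enumeration: 31).

|A - A| = 31


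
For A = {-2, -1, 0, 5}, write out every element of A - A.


A - A = {a - a' : a, a' ∈ A}.
Compute a - a' for each ordered pair (a, a'):
a = -2: -2--2=0, -2--1=-1, -2-0=-2, -2-5=-7
a = -1: -1--2=1, -1--1=0, -1-0=-1, -1-5=-6
a = 0: 0--2=2, 0--1=1, 0-0=0, 0-5=-5
a = 5: 5--2=7, 5--1=6, 5-0=5, 5-5=0
Collecting distinct values (and noting 0 appears from a-a):
A - A = {-7, -6, -5, -2, -1, 0, 1, 2, 5, 6, 7}
|A - A| = 11

A - A = {-7, -6, -5, -2, -1, 0, 1, 2, 5, 6, 7}


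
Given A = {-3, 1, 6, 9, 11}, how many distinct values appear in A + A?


A + A = {a + a' : a, a' ∈ A}; |A| = 5.
General bounds: 2|A| - 1 ≤ |A + A| ≤ |A|(|A|+1)/2, i.e. 9 ≤ |A + A| ≤ 15.
Lower bound 2|A|-1 is attained iff A is an arithmetic progression.
Enumerate sums a + a' for a ≤ a' (symmetric, so this suffices):
a = -3: -3+-3=-6, -3+1=-2, -3+6=3, -3+9=6, -3+11=8
a = 1: 1+1=2, 1+6=7, 1+9=10, 1+11=12
a = 6: 6+6=12, 6+9=15, 6+11=17
a = 9: 9+9=18, 9+11=20
a = 11: 11+11=22
Distinct sums: {-6, -2, 2, 3, 6, 7, 8, 10, 12, 15, 17, 18, 20, 22}
|A + A| = 14

|A + A| = 14


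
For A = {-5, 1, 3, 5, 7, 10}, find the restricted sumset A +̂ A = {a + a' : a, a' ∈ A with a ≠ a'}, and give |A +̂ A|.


Restricted sumset: A +̂ A = {a + a' : a ∈ A, a' ∈ A, a ≠ a'}.
Equivalently, take A + A and drop any sum 2a that is achievable ONLY as a + a for a ∈ A (i.e. sums representable only with equal summands).
Enumerate pairs (a, a') with a < a' (symmetric, so each unordered pair gives one sum; this covers all a ≠ a'):
  -5 + 1 = -4
  -5 + 3 = -2
  -5 + 5 = 0
  -5 + 7 = 2
  -5 + 10 = 5
  1 + 3 = 4
  1 + 5 = 6
  1 + 7 = 8
  1 + 10 = 11
  3 + 5 = 8
  3 + 7 = 10
  3 + 10 = 13
  5 + 7 = 12
  5 + 10 = 15
  7 + 10 = 17
Collected distinct sums: {-4, -2, 0, 2, 4, 5, 6, 8, 10, 11, 12, 13, 15, 17}
|A +̂ A| = 14
(Reference bound: |A +̂ A| ≥ 2|A| - 3 for |A| ≥ 2, with |A| = 6 giving ≥ 9.)

|A +̂ A| = 14


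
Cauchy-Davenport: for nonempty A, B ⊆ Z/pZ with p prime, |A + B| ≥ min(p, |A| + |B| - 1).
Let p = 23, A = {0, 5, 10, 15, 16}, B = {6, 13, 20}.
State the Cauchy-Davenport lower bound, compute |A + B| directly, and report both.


Cauchy-Davenport: |A + B| ≥ min(p, |A| + |B| - 1) for A, B nonempty in Z/pZ.
|A| = 5, |B| = 3, p = 23.
CD lower bound = min(23, 5 + 3 - 1) = min(23, 7) = 7.
Compute A + B mod 23 directly:
a = 0: 0+6=6, 0+13=13, 0+20=20
a = 5: 5+6=11, 5+13=18, 5+20=2
a = 10: 10+6=16, 10+13=0, 10+20=7
a = 15: 15+6=21, 15+13=5, 15+20=12
a = 16: 16+6=22, 16+13=6, 16+20=13
A + B = {0, 2, 5, 6, 7, 11, 12, 13, 16, 18, 20, 21, 22}, so |A + B| = 13.
Verify: 13 ≥ 7? Yes ✓.

CD lower bound = 7, actual |A + B| = 13.


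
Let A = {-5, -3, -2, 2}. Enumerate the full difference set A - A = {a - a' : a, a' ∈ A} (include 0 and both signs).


A - A = {a - a' : a, a' ∈ A}.
Compute a - a' for each ordered pair (a, a'):
a = -5: -5--5=0, -5--3=-2, -5--2=-3, -5-2=-7
a = -3: -3--5=2, -3--3=0, -3--2=-1, -3-2=-5
a = -2: -2--5=3, -2--3=1, -2--2=0, -2-2=-4
a = 2: 2--5=7, 2--3=5, 2--2=4, 2-2=0
Collecting distinct values (and noting 0 appears from a-a):
A - A = {-7, -5, -4, -3, -2, -1, 0, 1, 2, 3, 4, 5, 7}
|A - A| = 13

A - A = {-7, -5, -4, -3, -2, -1, 0, 1, 2, 3, 4, 5, 7}
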